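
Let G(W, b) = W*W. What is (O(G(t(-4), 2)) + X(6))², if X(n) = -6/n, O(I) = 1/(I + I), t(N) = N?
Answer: 961/1024 ≈ 0.93848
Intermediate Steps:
G(W, b) = W²
O(I) = 1/(2*I)
(O(G(t(-4), 2)) + X(6))² = (1/(2*((-4)²)) - 6/6)² = ((½)/16 - 6*⅙)² = ((½)*(1/16) - 1)² = (1/32 - 1)² = (-31/32)² = 961/1024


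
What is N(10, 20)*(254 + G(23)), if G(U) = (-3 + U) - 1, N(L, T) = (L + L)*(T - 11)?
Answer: 49140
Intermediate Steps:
N(L, T) = 2*L*(-11 + T) (N(L, T) = (2*L)*(-11 + T) = 2*L*(-11 + T))
G(U) = -4 + U
N(10, 20)*(254 + G(23)) = (2*10*(-11 + 20))*(254 + (-4 + 23)) = (2*10*9)*(254 + 19) = 180*273 = 49140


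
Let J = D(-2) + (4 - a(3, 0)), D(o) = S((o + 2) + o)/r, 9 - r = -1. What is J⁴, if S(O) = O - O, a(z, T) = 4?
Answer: 0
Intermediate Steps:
r = 10 (r = 9 - 1*(-1) = 9 + 1 = 10)
S(O) = 0
D(o) = 0 (D(o) = 0/10 = 0*(⅒) = 0)
J = 0 (J = 0 + (4 - 1*4) = 0 + (4 - 4) = 0 + 0 = 0)
J⁴ = 0⁴ = 0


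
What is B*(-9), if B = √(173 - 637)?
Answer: -36*I*√29 ≈ -193.87*I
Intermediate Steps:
B = 4*I*√29 (B = √(-464) = 4*I*√29 ≈ 21.541*I)
B*(-9) = (4*I*√29)*(-9) = -36*I*√29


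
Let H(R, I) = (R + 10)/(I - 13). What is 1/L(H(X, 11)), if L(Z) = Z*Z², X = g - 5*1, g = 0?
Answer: -8/125 ≈ -0.064000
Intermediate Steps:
X = -5 (X = 0 - 5*1 = 0 - 5 = -5)
H(R, I) = (10 + R)/(-13 + I)
L(Z) = Z³
1/L(H(X, 11)) = 1/(((10 - 5)/(-13 + 11))³) = 1/((5/(-2))³) = 1/((-½*5)³) = 1/((-5/2)³) = 1/(-125/8) = -8/125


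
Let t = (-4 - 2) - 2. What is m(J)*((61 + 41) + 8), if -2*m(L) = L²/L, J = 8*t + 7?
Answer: 3135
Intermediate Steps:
t = -8 (t = -6 - 2 = -8)
J = -57 (J = 8*(-8) + 7 = -64 + 7 = -57)
m(L) = -L/2 (m(L) = -L²/(2*L) = -L/2)
m(J)*((61 + 41) + 8) = (-½*(-57))*((61 + 41) + 8) = 57*(102 + 8)/2 = (57/2)*110 = 3135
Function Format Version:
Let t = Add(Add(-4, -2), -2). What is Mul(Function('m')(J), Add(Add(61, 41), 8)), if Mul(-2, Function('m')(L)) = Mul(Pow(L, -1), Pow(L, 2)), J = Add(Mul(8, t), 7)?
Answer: 3135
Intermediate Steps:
t = -8 (t = Add(-6, -2) = -8)
J = -57 (J = Add(Mul(8, -8), 7) = Add(-64, 7) = -57)
Function('m')(L) = Mul(Rational(-1, 2), L) (Function('m')(L) = Mul(Rational(-1, 2), Mul(Pow(L, -1), Pow(L, 2))) = Mul(Rational(-1, 2), L))
Mul(Function('m')(J), Add(Add(61, 41), 8)) = Mul(Mul(Rational(-1, 2), -57), Add(Add(61, 41), 8)) = Mul(Rational(57, 2), Add(102, 8)) = Mul(Rational(57, 2), 110) = 3135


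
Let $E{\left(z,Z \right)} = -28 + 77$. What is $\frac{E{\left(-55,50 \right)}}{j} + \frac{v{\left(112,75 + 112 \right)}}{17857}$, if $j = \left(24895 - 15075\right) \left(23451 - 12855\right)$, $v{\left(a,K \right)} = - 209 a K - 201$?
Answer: $- \frac{455490468766847}{1858069421040} \approx -245.14$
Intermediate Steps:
$E{\left(z,Z \right)} = 49$
$v{\left(a,K \right)} = -201 - 209 K a$ ($v{\left(a,K \right)} = - 209 K a - 201 = -201 - 209 K a$)
$j = 104052720$ ($j = 9820 \cdot 10596 = 104052720$)
$\frac{E{\left(-55,50 \right)}}{j} + \frac{v{\left(112,75 + 112 \right)}}{17857} = \frac{49}{104052720} + \frac{-201 - 209 \left(75 + 112\right) 112}{17857} = 49 \cdot \frac{1}{104052720} + \left(-201 - 39083 \cdot 112\right) \frac{1}{17857} = \frac{49}{104052720} + \left(-201 - 4377296\right) \frac{1}{17857} = \frac{49}{104052720} - \frac{4377497}{17857} = - \frac{455490468766847}{1858069421040}$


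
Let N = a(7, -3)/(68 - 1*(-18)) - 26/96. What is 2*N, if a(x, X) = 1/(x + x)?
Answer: -3901/7224 ≈ -0.54001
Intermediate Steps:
a(x, X) = 1/(2*x)
N = -3901/14448 (N = ((½)/7)/(68 - 1*(-18)) - 26/96 = ((½)*(⅐))/(68 + 18) - 26*1/96 = (1/14)/86 - 13/48 = (1/14)*(1/86) - 13/48 = 1/1204 - 13/48 = -3901/14448 ≈ -0.27000)
2*N = 2*(-3901/14448) = -3901/7224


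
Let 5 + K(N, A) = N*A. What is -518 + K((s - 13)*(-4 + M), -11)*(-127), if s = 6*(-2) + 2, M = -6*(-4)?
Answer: -642503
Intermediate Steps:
M = 24
s = -10 (s = -12 + 2 = -10)
K(N, A) = -5 + A*N (K(N, A) = -5 + N*A = -5 + A*N)
-518 + K((s - 13)*(-4 + M), -11)*(-127) = -518 + (-5 - 11*(-10 - 13)*(-4 + 24))*(-127) = -518 + (-5 - (-253)*20)*(-127) = -518 + (-5 - 11*(-460))*(-127) = -518 + (-5 + 5060)*(-127) = -518 + 5055*(-127) = -518 - 641985 = -642503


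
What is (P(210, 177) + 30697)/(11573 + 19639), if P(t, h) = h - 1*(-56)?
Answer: 5155/5202 ≈ 0.99096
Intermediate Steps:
P(t, h) = 56 + h (P(t, h) = h + 56 = 56 + h)
(P(210, 177) + 30697)/(11573 + 19639) = ((56 + 177) + 30697)/(11573 + 19639) = (233 + 30697)/31212 = 30930*(1/31212) = 5155/5202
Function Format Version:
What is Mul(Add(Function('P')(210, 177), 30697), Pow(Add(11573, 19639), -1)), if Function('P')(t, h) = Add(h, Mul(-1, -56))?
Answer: Rational(5155, 5202) ≈ 0.99096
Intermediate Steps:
Function('P')(t, h) = Add(56, h) (Function('P')(t, h) = Add(h, 56) = Add(56, h))
Mul(Add(Function('P')(210, 177), 30697), Pow(Add(11573, 19639), -1)) = Mul(Add(Add(56, 177), 30697), Pow(Add(11573, 19639), -1)) = Mul(Add(233, 30697), Pow(31212, -1)) = Mul(30930, Rational(1, 31212)) = Rational(5155, 5202)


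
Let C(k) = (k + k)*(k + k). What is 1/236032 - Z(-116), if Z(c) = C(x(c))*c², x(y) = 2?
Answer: -50816745471/236032 ≈ -2.1530e+5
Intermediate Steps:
C(k) = 4*k² (C(k) = (2*k)*(2*k) = 4*k²)
Z(c) = 16*c² (Z(c) = (4*2²)*c² = (4*4)*c² = 16*c²)
1/236032 - Z(-116) = 1/236032 - 16*(-116)² = 1/236032 - 16*13456 = 1/236032 - 1*215296 = 1/236032 - 215296 = -50816745471/236032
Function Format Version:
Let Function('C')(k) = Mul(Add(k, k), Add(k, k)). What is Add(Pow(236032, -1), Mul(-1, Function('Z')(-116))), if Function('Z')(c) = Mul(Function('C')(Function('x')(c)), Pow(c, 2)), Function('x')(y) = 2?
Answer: Rational(-50816745471, 236032) ≈ -2.1530e+5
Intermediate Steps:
Function('C')(k) = Mul(4, Pow(k, 2)) (Function('C')(k) = Mul(Mul(2, k), Mul(2, k)) = Mul(4, Pow(k, 2)))
Function('Z')(c) = Mul(16, Pow(c, 2)) (Function('Z')(c) = Mul(Mul(4, Pow(2, 2)), Pow(c, 2)) = Mul(Mul(4, 4), Pow(c, 2)) = Mul(16, Pow(c, 2)))
Add(Pow(236032, -1), Mul(-1, Function('Z')(-116))) = Add(Pow(236032, -1), Mul(-1, Mul(16, Pow(-116, 2)))) = Add(Rational(1, 236032), Mul(-1, Mul(16, 13456))) = Add(Rational(1, 236032), Mul(-1, 215296)) = Add(Rational(1, 236032), -215296) = Rational(-50816745471, 236032)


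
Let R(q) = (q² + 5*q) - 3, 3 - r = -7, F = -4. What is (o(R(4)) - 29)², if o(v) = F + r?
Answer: 529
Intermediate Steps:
r = 10 (r = 3 - 1*(-7) = 3 + 7 = 10)
R(q) = -3 + q² + 5*q
o(v) = 6 (o(v) = -4 + 10 = 6)
(o(R(4)) - 29)² = (6 - 29)² = (-23)² = 529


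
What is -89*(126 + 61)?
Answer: -16643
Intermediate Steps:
-89*(126 + 61) = -89*187 = -16643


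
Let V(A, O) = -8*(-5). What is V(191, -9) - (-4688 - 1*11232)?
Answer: 15960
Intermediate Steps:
V(A, O) = 40
V(191, -9) - (-4688 - 1*11232) = 40 - (-4688 - 1*11232) = 40 - (-4688 - 11232) = 40 - 1*(-15920) = 40 + 15920 = 15960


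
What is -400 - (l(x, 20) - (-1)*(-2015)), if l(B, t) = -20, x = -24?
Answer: 1635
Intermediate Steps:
-400 - (l(x, 20) - (-1)*(-2015)) = -400 - (-20 - (-1)*(-2015)) = -400 - (-20 - 1*2015) = -400 - (-20 - 2015) = -400 - 1*(-2035) = -400 + 2035 = 1635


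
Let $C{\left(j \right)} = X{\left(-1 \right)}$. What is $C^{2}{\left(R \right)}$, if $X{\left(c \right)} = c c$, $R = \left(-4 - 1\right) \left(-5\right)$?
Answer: $1$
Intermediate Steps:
$R = 25$ ($R = \left(-5\right) \left(-5\right) = 25$)
$X{\left(c \right)} = c^{2}$
$C{\left(j \right)} = 1$ ($C{\left(j \right)} = \left(-1\right)^{2} = 1$)
$C^{2}{\left(R \right)} = 1^{2} = 1$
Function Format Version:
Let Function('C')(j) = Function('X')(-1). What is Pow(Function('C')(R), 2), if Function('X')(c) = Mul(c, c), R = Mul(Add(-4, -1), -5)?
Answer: 1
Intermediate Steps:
R = 25 (R = Mul(-5, -5) = 25)
Function('X')(c) = Pow(c, 2)
Function('C')(j) = 1 (Function('C')(j) = Pow(-1, 2) = 1)
Pow(Function('C')(R), 2) = Pow(1, 2) = 1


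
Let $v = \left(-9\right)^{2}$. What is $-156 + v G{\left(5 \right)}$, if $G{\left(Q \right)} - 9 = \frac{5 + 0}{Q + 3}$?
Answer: $\frac{4989}{8} \approx 623.63$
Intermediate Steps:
$v = 81$
$G{\left(Q \right)} = 9 + \frac{5}{3 + Q}$ ($G{\left(Q \right)} = 9 + \frac{5 + 0}{Q + 3} = 9 + \frac{5}{3 + Q}$)
$-156 + v G{\left(5 \right)} = -156 + 81 \frac{32 + 9 \cdot 5}{3 + 5} = -156 + 81 \frac{32 + 45}{8} = -156 + 81 \cdot \frac{1}{8} \cdot 77 = -156 + 81 \cdot \frac{77}{8} = -156 + \frac{6237}{8} = \frac{4989}{8}$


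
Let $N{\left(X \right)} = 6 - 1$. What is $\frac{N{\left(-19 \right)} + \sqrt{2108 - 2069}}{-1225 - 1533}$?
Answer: $- \frac{5}{2758} - \frac{\sqrt{39}}{2758} \approx -0.0040772$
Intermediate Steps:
$N{\left(X \right)} = 5$ ($N{\left(X \right)} = 6 - 1 = 5$)
$\frac{N{\left(-19 \right)} + \sqrt{2108 - 2069}}{-1225 - 1533} = \frac{5 + \sqrt{2108 - 2069}}{-1225 - 1533} = \frac{5 + \sqrt{39}}{-2758} = \left(5 + \sqrt{39}\right) \left(- \frac{1}{2758}\right) = - \frac{5}{2758} - \frac{\sqrt{39}}{2758}$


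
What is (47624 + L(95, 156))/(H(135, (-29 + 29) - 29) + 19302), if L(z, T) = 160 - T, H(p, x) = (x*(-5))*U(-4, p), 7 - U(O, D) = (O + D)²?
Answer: -3969/205669 ≈ -0.019298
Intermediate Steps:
U(O, D) = 7 - (D + O)² (U(O, D) = 7 - (O + D)² = 7 - (D + O)²)
H(p, x) = -5*x*(7 - (-4 + p)²) (H(p, x) = (x*(-5))*(7 - (p - 4)²) = (-5*x)*(7 - (-4 + p)²) = -5*x*(7 - (-4 + p)²))
(47624 + L(95, 156))/(H(135, (-29 + 29) - 29) + 19302) = (47624 + (160 - 1*156))/(5*((-29 + 29) - 29)*(-7 + (-4 + 135)²) + 19302) = (47624 + (160 - 156))/(5*(0 - 29)*(-7 + 131²) + 19302) = (47624 + 4)/(5*(-29)*(-7 + 17161) + 19302) = 47628/(5*(-29)*17154 + 19302) = 47628/(-2487330 + 19302) = 47628/(-2468028) = 47628*(-1/2468028) = -3969/205669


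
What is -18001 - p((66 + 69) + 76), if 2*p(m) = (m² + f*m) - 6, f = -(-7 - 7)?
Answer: -83471/2 ≈ -41736.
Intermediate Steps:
f = 14 (f = -1*(-14) = 14)
p(m) = -3 + m²/2 + 7*m (p(m) = ((m² + 14*m) - 6)/2 = (-6 + m² + 14*m)/2 = -3 + m²/2 + 7*m)
-18001 - p((66 + 69) + 76) = -18001 - (-3 + ((66 + 69) + 76)²/2 + 7*((66 + 69) + 76)) = -18001 - (-3 + (135 + 76)²/2 + 7*(135 + 76)) = -18001 - (-3 + (½)*211² + 7*211) = -18001 - (-3 + (½)*44521 + 1477) = -18001 - (-3 + 44521/2 + 1477) = -18001 - 1*47469/2 = -18001 - 47469/2 = -83471/2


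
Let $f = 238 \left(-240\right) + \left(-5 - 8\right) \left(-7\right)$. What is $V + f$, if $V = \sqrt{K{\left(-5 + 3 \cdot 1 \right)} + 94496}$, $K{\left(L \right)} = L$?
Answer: $-57029 + \sqrt{94494} \approx -56722.0$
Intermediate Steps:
$f = -57029$ ($f = -57120 - -91 = -57120 + 91 = -57029$)
$V = \sqrt{94494}$ ($V = \sqrt{\left(-5 + 3 \cdot 1\right) + 94496} = \sqrt{\left(-5 + 3\right) + 94496} = \sqrt{-2 + 94496} = \sqrt{94494} \approx 307.4$)
$V + f = \sqrt{94494} - 57029 = -57029 + \sqrt{94494}$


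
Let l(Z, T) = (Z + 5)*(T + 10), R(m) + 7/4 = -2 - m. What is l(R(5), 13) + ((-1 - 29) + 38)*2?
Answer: -281/4 ≈ -70.250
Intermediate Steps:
R(m) = -15/4 - m (R(m) = -7/4 + (-2 - m) = -15/4 - m)
l(Z, T) = (5 + Z)*(10 + T)
l(R(5), 13) + ((-1 - 29) + 38)*2 = (50 + 5*13 + 10*(-15/4 - 1*5) + 13*(-15/4 - 1*5)) + ((-1 - 29) + 38)*2 = (50 + 65 + 10*(-15/4 - 5) + 13*(-15/4 - 5)) + (-30 + 38)*2 = (50 + 65 + 10*(-35/4) + 13*(-35/4)) + 8*2 = (50 + 65 - 175/2 - 455/4) + 16 = -345/4 + 16 = -281/4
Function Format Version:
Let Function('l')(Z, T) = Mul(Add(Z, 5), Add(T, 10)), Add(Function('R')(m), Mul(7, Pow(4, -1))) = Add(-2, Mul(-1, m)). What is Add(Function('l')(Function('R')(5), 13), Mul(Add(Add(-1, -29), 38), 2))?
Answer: Rational(-281, 4) ≈ -70.250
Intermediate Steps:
Function('R')(m) = Add(Rational(-15, 4), Mul(-1, m)) (Function('R')(m) = Add(Rational(-7, 4), Add(-2, Mul(-1, m))) = Add(Rational(-15, 4), Mul(-1, m)))
Function('l')(Z, T) = Mul(Add(5, Z), Add(10, T))
Add(Function('l')(Function('R')(5), 13), Mul(Add(Add(-1, -29), 38), 2)) = Add(Add(50, Mul(5, 13), Mul(10, Add(Rational(-15, 4), Mul(-1, 5))), Mul(13, Add(Rational(-15, 4), Mul(-1, 5)))), Mul(Add(Add(-1, -29), 38), 2)) = Add(Add(50, 65, Mul(10, Add(Rational(-15, 4), -5)), Mul(13, Add(Rational(-15, 4), -5))), Mul(Add(-30, 38), 2)) = Add(Add(50, 65, Mul(10, Rational(-35, 4)), Mul(13, Rational(-35, 4))), Mul(8, 2)) = Add(Add(50, 65, Rational(-175, 2), Rational(-455, 4)), 16) = Add(Rational(-345, 4), 16) = Rational(-281, 4)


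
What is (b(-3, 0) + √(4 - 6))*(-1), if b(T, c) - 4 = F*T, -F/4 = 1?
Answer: -16 - I*√2 ≈ -16.0 - 1.4142*I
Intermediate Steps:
F = -4 (F = -4*1 = -4)
b(T, c) = 4 - 4*T
(b(-3, 0) + √(4 - 6))*(-1) = ((4 - 4*(-3)) + √(4 - 6))*(-1) = ((4 + 12) + √(-2))*(-1) = (16 + I*√2)*(-1) = -16 - I*√2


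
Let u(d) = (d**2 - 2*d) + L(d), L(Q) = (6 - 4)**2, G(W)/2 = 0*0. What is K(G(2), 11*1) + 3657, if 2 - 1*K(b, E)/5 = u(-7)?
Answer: 3332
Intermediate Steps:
G(W) = 0 (G(W) = 2*(0*0) = 2*0 = 0)
L(Q) = 4 (L(Q) = 2**2 = 4)
u(d) = 4 + d**2 - 2*d (u(d) = (d**2 - 2*d) + 4 = 4 + d**2 - 2*d)
K(b, E) = -325 (K(b, E) = 10 - 5*(4 + (-7)**2 - 2*(-7)) = 10 - 5*(4 + 49 + 14) = 10 - 5*67 = 10 - 335 = -325)
K(G(2), 11*1) + 3657 = -325 + 3657 = 3332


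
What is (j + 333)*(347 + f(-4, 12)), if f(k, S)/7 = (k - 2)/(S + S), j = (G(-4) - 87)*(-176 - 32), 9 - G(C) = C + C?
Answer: 20567233/4 ≈ 5.1418e+6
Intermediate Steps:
G(C) = 9 - 2*C (G(C) = 9 - (C + C) = 9 - 2*C)
j = 14560 (j = ((9 - 2*(-4)) - 87)*(-176 - 32) = ((9 + 8) - 87)*(-208) = (17 - 87)*(-208) = -70*(-208) = 14560)
f(k, S) = 7*(-2 + k)/(2*S) (f(k, S) = 7*((k - 2)/(S + S)) = 7*((-2 + k)/((2*S))) = 7*((-2 + k)*(1/(2*S))) = 7*((-2 + k)/(2*S)) = 7*(-2 + k)/(2*S))
(j + 333)*(347 + f(-4, 12)) = (14560 + 333)*(347 + (7/2)*(-2 - 4)/12) = 14893*(347 + (7/2)*(1/12)*(-6)) = 14893*(347 - 7/4) = 14893*(1381/4) = 20567233/4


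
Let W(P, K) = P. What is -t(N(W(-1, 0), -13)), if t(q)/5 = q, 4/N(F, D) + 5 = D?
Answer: 10/9 ≈ 1.1111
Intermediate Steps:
N(F, D) = 4/(-5 + D)
t(q) = 5*q
-t(N(W(-1, 0), -13)) = -5*4/(-5 - 13) = -5*4/(-18) = -5*4*(-1/18) = -5*(-2)/9 = -1*(-10/9) = 10/9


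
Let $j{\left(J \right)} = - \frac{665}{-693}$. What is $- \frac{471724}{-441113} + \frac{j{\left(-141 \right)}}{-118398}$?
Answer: $\frac{5529224731313}{5170462800426} \approx 1.0694$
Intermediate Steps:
$j{\left(J \right)} = \frac{95}{99}$ ($j{\left(J \right)} = \left(-665\right) \left(- \frac{1}{693}\right) = \frac{95}{99}$)
$- \frac{471724}{-441113} + \frac{j{\left(-141 \right)}}{-118398} = - \frac{471724}{-441113} + \frac{95}{99 \left(-118398\right)} = \left(-471724\right) \left(- \frac{1}{441113}\right) + \frac{95}{99} \left(- \frac{1}{118398}\right) = \frac{471724}{441113} - \frac{95}{11721402} = \frac{5529224731313}{5170462800426}$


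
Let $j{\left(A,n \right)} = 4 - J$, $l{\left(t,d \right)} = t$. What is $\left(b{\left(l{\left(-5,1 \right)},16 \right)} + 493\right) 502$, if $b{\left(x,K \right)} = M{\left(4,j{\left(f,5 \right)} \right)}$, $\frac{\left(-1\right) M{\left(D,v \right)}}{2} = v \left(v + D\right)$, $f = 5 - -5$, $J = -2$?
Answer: $187246$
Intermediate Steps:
$f = 10$ ($f = 5 + 5 = 10$)
$j{\left(A,n \right)} = 6$ ($j{\left(A,n \right)} = 4 - -2 = 4 + 2 = 6$)
$M{\left(D,v \right)} = - 2 v \left(D + v\right)$ ($M{\left(D,v \right)} = - 2 v \left(v + D\right) = - 2 v \left(D + v\right)$)
$b{\left(x,K \right)} = -120$ ($b{\left(x,K \right)} = \left(-2\right) 6 \left(4 + 6\right) = \left(-2\right) 6 \cdot 10 = -120$)
$\left(b{\left(l{\left(-5,1 \right)},16 \right)} + 493\right) 502 = \left(-120 + 493\right) 502 = 373 \cdot 502 = 187246$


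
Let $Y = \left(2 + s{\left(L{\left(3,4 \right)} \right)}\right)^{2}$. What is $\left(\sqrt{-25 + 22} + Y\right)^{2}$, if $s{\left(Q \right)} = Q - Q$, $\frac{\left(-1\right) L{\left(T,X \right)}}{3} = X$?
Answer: $\left(4 + i \sqrt{3}\right)^{2} \approx 13.0 + 13.856 i$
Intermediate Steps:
$L{\left(T,X \right)} = - 3 X$
$s{\left(Q \right)} = 0$
$Y = 4$ ($Y = \left(2 + 0\right)^{2} = 2^{2} = 4$)
$\left(\sqrt{-25 + 22} + Y\right)^{2} = \left(\sqrt{-25 + 22} + 4\right)^{2} = \left(\sqrt{-3} + 4\right)^{2} = \left(i \sqrt{3} + 4\right)^{2} = \left(4 + i \sqrt{3}\right)^{2}$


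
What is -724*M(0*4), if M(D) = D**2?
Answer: 0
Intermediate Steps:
-724*M(0*4) = -724*(0*4)**2 = -724*0**2 = -724*0 = 0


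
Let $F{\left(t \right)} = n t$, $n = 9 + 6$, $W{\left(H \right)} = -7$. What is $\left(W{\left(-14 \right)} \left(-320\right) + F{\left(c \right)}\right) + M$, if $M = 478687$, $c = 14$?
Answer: $481137$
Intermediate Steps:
$n = 15$
$F{\left(t \right)} = 15 t$
$\left(W{\left(-14 \right)} \left(-320\right) + F{\left(c \right)}\right) + M = \left(\left(-7\right) \left(-320\right) + 15 \cdot 14\right) + 478687 = \left(2240 + 210\right) + 478687 = 2450 + 478687 = 481137$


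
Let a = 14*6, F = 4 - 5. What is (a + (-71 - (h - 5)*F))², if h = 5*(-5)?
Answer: 289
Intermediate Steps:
F = -1
a = 84
h = -25
(a + (-71 - (h - 5)*F))² = (84 + (-71 - (-25 - 5)*(-1)))² = (84 + (-71 - (-30)*(-1)))² = (84 + (-71 - 1*30))² = (84 + (-71 - 30))² = (84 - 101)² = (-17)² = 289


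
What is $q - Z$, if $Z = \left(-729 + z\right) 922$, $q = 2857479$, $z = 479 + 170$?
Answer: $2931239$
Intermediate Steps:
$z = 649$
$Z = -73760$ ($Z = \left(-729 + 649\right) 922 = \left(-80\right) 922 = -73760$)
$q - Z = 2857479 - -73760 = 2857479 + 73760 = 2931239$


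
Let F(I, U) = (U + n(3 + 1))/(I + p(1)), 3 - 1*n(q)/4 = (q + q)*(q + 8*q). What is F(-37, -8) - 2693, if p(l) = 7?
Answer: -39821/15 ≈ -2654.7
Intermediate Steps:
n(q) = 12 - 72*q² (n(q) = 12 - 4*(q + q)*(q + 8*q) = 12 - 4*2*q*9*q = 12 - 72*q²)
F(I, U) = (-1140 + U)/(7 + I) (F(I, U) = (U + (12 - 72*(3 + 1)²))/(I + 7) = (U + (12 - 72*4²))/(7 + I) = (U + (12 - 72*16))/(7 + I) = (U + (12 - 1152))/(7 + I) = (U - 1140)/(7 + I) = (-1140 + U)/(7 + I))
F(-37, -8) - 2693 = (-1140 - 8)/(7 - 37) - 2693 = -1148/(-30) - 2693 = -1/30*(-1148) - 2693 = 574/15 - 2693 = -39821/15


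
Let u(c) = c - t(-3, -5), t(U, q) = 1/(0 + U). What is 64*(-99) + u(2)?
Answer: -19001/3 ≈ -6333.7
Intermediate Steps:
t(U, q) = 1/U
u(c) = ⅓ + c (u(c) = c - 1/(-3) = c - 1*(-⅓) = c + ⅓ = ⅓ + c)
64*(-99) + u(2) = 64*(-99) + (⅓ + 2) = -6336 + 7/3 = -19001/3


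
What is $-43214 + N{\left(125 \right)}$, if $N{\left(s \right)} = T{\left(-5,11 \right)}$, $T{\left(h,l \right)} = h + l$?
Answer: $-43208$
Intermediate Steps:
$N{\left(s \right)} = 6$ ($N{\left(s \right)} = -5 + 11 = 6$)
$-43214 + N{\left(125 \right)} = -43214 + 6 = -43208$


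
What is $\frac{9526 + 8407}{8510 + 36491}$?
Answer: $\frac{17933}{45001} \approx 0.3985$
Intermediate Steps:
$\frac{9526 + 8407}{8510 + 36491} = \frac{17933}{45001}$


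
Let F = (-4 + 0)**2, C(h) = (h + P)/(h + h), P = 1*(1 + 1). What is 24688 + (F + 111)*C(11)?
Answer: 544787/22 ≈ 24763.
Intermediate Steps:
P = 2 (P = 1*2 = 2)
C(h) = (2 + h)/(2*h) (C(h) = (h + 2)/(h + h) = (2 + h)/((2*h)) = (2 + h)*(1/(2*h)) = (2 + h)/(2*h))
F = 16 (F = (-4)**2 = 16)
24688 + (F + 111)*C(11) = 24688 + (16 + 111)*((1/2)*(2 + 11)/11) = 24688 + 127*((1/2)*(1/11)*13) = 24688 + 127*(13/22) = 24688 + 1651/22 = 544787/22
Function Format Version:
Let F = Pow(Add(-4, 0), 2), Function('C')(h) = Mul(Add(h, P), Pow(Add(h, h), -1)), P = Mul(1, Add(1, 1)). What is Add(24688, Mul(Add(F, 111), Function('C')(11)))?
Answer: Rational(544787, 22) ≈ 24763.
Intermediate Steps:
P = 2 (P = Mul(1, 2) = 2)
Function('C')(h) = Mul(Rational(1, 2), Pow(h, -1), Add(2, h)) (Function('C')(h) = Mul(Add(h, 2), Pow(Add(h, h), -1)) = Mul(Add(2, h), Pow(Mul(2, h), -1)) = Mul(Add(2, h), Mul(Rational(1, 2), Pow(h, -1))) = Mul(Rational(1, 2), Pow(h, -1), Add(2, h)))
F = 16 (F = Pow(-4, 2) = 16)
Add(24688, Mul(Add(F, 111), Function('C')(11))) = Add(24688, Mul(Add(16, 111), Mul(Rational(1, 2), Pow(11, -1), Add(2, 11)))) = Add(24688, Mul(127, Mul(Rational(1, 2), Rational(1, 11), 13))) = Add(24688, Mul(127, Rational(13, 22))) = Add(24688, Rational(1651, 22)) = Rational(544787, 22)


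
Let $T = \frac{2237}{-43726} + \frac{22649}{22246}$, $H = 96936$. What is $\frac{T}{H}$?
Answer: $\frac{19595539}{1964425399622} \approx 9.9752 \cdot 10^{-6}$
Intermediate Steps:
$T = \frac{235146468}{243182149}$ ($T = 2237 \left(- \frac{1}{43726}\right) + 22649 \cdot \frac{1}{22246} = - \frac{2237}{43726} + \frac{22649}{22246} = \frac{235146468}{243182149} \approx 0.96696$)
$\frac{T}{H} = \frac{235146468}{243182149 \cdot 96936} = \frac{235146468}{243182149} \cdot \frac{1}{96936} = \frac{19595539}{1964425399622}$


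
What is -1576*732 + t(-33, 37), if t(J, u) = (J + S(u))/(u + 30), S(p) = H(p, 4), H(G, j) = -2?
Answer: -77293379/67 ≈ -1.1536e+6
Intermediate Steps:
S(p) = -2
t(J, u) = (-2 + J)/(30 + u) (t(J, u) = (J - 2)/(u + 30) = (-2 + J)/(30 + u))
-1576*732 + t(-33, 37) = -1576*732 + (-2 - 33)/(30 + 37) = -1153632 - 35/67 = -77293379/67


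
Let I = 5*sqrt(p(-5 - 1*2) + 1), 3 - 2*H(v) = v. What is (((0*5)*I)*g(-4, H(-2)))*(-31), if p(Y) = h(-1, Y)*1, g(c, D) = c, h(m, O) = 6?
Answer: 0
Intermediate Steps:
H(v) = 3/2 - v/2
p(Y) = 6 (p(Y) = 6*1 = 6)
I = 5*sqrt(7) (I = 5*sqrt(6 + 1) = 5*sqrt(7) ≈ 13.229)
(((0*5)*I)*g(-4, H(-2)))*(-31) = (((0*5)*(5*sqrt(7)))*(-4))*(-31) = ((0*(5*sqrt(7)))*(-4))*(-31) = (0*(-4))*(-31) = 0*(-31) = 0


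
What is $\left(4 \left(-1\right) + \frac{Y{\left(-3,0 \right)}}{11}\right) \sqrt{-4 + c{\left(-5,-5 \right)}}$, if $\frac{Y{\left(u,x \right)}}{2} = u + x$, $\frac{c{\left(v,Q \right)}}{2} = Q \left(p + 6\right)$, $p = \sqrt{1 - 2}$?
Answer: $- \frac{50 \sqrt{-64 - 10 i}}{11} \approx -2.8323 + 36.474 i$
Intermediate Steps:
$p = i$ ($p = \sqrt{-1} = i \approx 1.0 i$)
$c{\left(v,Q \right)} = 2 Q \left(6 + i\right)$ ($c{\left(v,Q \right)} = 2 Q \left(i + 6\right) = 2 Q \left(6 + i\right)$)
$Y{\left(u,x \right)} = 2 u + 2 x$ ($Y{\left(u,x \right)} = 2 \left(u + x\right) = 2 u + 2 x$)
$\left(4 \left(-1\right) + \frac{Y{\left(-3,0 \right)}}{11}\right) \sqrt{-4 + c{\left(-5,-5 \right)}} = \left(4 \left(-1\right) + \frac{2 \left(-3\right) + 2 \cdot 0}{11}\right) \sqrt{-4 + 2 \left(-5\right) \left(6 + i\right)} = \left(-4 + \left(-6 + 0\right) \frac{1}{11}\right) \sqrt{-4 - \left(60 + 10 i\right)} = \left(-4 - \frac{6}{11}\right) \sqrt{-64 - 10 i} = - \frac{50 \sqrt{-64 - 10 i}}{11}$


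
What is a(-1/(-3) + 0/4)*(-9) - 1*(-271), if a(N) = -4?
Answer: 307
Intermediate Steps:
a(-1/(-3) + 0/4)*(-9) - 1*(-271) = -4*(-9) - 1*(-271) = 36 + 271 = 307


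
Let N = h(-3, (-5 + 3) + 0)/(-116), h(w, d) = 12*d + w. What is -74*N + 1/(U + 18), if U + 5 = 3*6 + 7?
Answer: -9476/551 ≈ -17.198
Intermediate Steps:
h(w, d) = w + 12*d
U = 20 (U = -5 + (3*6 + 7) = -5 + (18 + 7) = -5 + 25 = 20)
N = 27/116 (N = (-3 + 12*((-5 + 3) + 0))/(-116) = (-3 + 12*(-2 + 0))*(-1/116) = (-3 + 12*(-2))*(-1/116) = (-3 - 24)*(-1/116) = -27*(-1/116) = 27/116 ≈ 0.23276)
-74*N + 1/(U + 18) = -74*27/116 + 1/(20 + 18) = -999/58 + 1/38 = -9476/551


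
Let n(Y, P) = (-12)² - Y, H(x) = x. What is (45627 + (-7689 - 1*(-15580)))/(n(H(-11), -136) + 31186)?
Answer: 53518/31341 ≈ 1.7076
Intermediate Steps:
n(Y, P) = 144 - Y
(45627 + (-7689 - 1*(-15580)))/(n(H(-11), -136) + 31186) = (45627 + (-7689 - 1*(-15580)))/((144 - 1*(-11)) + 31186) = (45627 + (-7689 + 15580))/((144 + 11) + 31186) = (45627 + 7891)/(155 + 31186) = 53518/31341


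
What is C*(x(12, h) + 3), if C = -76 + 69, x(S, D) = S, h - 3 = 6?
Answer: -105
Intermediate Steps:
h = 9 (h = 3 + 6 = 9)
C = -7
C*(x(12, h) + 3) = -7*(12 + 3) = -7*15 = -105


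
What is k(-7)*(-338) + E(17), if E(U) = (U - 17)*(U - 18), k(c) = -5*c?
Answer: -11830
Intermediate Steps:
E(U) = (-18 + U)*(-17 + U) (E(U) = (-17 + U)*(-18 + U) = (-18 + U)*(-17 + U))
k(-7)*(-338) + E(17) = -5*(-7)*(-338) + (306 + 17² - 35*17) = 35*(-338) + (306 + 289 - 595) = -11830 + 0 = -11830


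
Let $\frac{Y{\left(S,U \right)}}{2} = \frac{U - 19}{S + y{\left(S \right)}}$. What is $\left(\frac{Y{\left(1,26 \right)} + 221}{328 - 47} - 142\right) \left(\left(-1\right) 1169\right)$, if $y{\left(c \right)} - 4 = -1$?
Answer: $\frac{92765995}{562} \approx 1.6506 \cdot 10^{5}$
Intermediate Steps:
$y{\left(c \right)} = 3$ ($y{\left(c \right)} = 4 - 1 = 3$)
$Y{\left(S,U \right)} = \frac{2 \left(-19 + U\right)}{3 + S}$ ($Y{\left(S,U \right)} = 2 \frac{U - 19}{S + 3} = 2 \frac{-19 + U}{3 + S} = \frac{2 \left(-19 + U\right)}{3 + S}$)
$\left(\frac{Y{\left(1,26 \right)} + 221}{328 - 47} - 142\right) \left(\left(-1\right) 1169\right) = \left(\frac{\frac{2 \left(-19 + 26\right)}{3 + 1} + 221}{328 - 47} - 142\right) \left(\left(-1\right) 1169\right) = \left(\frac{2 \cdot \frac{1}{4} \cdot 7 + 221}{281} - 142\right) \left(-1169\right) = \left(\left(2 \cdot \frac{1}{4} \cdot 7 + 221\right) \frac{1}{281} - 142\right) \left(-1169\right) = \left(\left(\frac{7}{2} + 221\right) \frac{1}{281} - 142\right) \left(-1169\right) = \left(\frac{449}{2} \cdot \frac{1}{281} - 142\right) \left(-1169\right) = \left(\frac{449}{562} - 142\right) \left(-1169\right) = \left(- \frac{79355}{562}\right) \left(-1169\right) = \frac{92765995}{562}$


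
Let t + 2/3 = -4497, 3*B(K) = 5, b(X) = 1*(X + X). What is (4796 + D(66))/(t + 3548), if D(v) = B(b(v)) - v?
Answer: -14195/2849 ≈ -4.9825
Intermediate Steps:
b(X) = 2*X (b(X) = 1*(2*X) = 2*X)
B(K) = 5/3 (B(K) = (1/3)*5 = 5/3)
t = -13493/3 (t = -2/3 - 4497 = -13493/3 ≈ -4497.7)
D(v) = 5/3 - v
(4796 + D(66))/(t + 3548) = (4796 + (5/3 - 1*66))/(-13493/3 + 3548) = (4796 + (5/3 - 66))/(-2849/3) = (4796 - 193/3)*(-3/2849) = (14195/3)*(-3/2849) = -14195/2849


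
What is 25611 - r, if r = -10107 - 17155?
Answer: 52873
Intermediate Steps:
r = -27262
25611 - r = 25611 - 1*(-27262) = 25611 + 27262 = 52873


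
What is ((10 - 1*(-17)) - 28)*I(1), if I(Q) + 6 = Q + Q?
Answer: 4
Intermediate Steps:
I(Q) = -6 + 2*Q (I(Q) = -6 + (Q + Q) = -6 + 2*Q)
((10 - 1*(-17)) - 28)*I(1) = ((10 - 1*(-17)) - 28)*(-6 + 2*1) = ((10 + 17) - 28)*(-6 + 2) = (27 - 28)*(-4) = -1*(-4) = 4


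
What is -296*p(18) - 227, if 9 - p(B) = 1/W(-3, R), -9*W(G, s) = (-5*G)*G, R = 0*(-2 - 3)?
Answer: -14159/5 ≈ -2831.8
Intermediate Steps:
R = 0 (R = 0*(-5) = 0)
W(G, s) = 5*G²/9 (W(G, s) = -(-5*G)*G/9 = -(-5)*G²/9 = 5*G²/9)
p(B) = 44/5 (p(B) = 9 - 1/((5/9)*(-3)²) = 9 - 1/((5/9)*9) = 9 - 1/5 = 9 - 1*⅕ = 9 - ⅕ = 44/5)
-296*p(18) - 227 = -296*44/5 - 227 = -13024/5 - 227 = -14159/5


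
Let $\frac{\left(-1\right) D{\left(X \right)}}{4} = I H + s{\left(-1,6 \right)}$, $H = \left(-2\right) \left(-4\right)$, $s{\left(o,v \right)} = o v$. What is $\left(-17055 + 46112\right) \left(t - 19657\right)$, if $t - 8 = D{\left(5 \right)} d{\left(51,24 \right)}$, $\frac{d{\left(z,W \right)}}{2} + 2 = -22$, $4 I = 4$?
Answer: $-559783105$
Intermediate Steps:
$H = 8$
$I = 1$ ($I = \frac{1}{4} \cdot 4 = 1$)
$d{\left(z,W \right)} = -48$ ($d{\left(z,W \right)} = -4 + 2 \left(-22\right) = -4 - 44 = -48$)
$D{\left(X \right)} = -8$ ($D{\left(X \right)} = - 4 \left(1 \cdot 8 - 6\right) = - 4 \left(8 - 6\right) = \left(-4\right) 2 = -8$)
$t = 392$ ($t = 8 - -384 = 8 + 384 = 392$)
$\left(-17055 + 46112\right) \left(t - 19657\right) = \left(-17055 + 46112\right) \left(392 - 19657\right) = 29057 \left(-19265\right) = -559783105$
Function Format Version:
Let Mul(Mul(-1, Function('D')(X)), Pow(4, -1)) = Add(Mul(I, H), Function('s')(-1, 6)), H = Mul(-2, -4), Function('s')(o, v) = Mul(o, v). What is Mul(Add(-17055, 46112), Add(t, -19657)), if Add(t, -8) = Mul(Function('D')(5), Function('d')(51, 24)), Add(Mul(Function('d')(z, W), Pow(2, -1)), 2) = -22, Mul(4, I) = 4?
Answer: -559783105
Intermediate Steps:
H = 8
I = 1 (I = Mul(Rational(1, 4), 4) = 1)
Function('d')(z, W) = -48 (Function('d')(z, W) = Add(-4, Mul(2, -22)) = Add(-4, -44) = -48)
Function('D')(X) = -8 (Function('D')(X) = Mul(-4, Add(Mul(1, 8), Mul(-1, 6))) = Mul(-4, Add(8, -6)) = Mul(-4, 2) = -8)
t = 392 (t = Add(8, Mul(-8, -48)) = Add(8, 384) = 392)
Mul(Add(-17055, 46112), Add(t, -19657)) = Mul(Add(-17055, 46112), Add(392, -19657)) = Mul(29057, -19265) = -559783105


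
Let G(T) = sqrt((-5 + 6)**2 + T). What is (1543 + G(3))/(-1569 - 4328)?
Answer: -1545/5897 ≈ -0.26200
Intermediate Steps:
G(T) = sqrt(1 + T) (G(T) = sqrt(1**2 + T) = sqrt(1 + T))
(1543 + G(3))/(-1569 - 4328) = (1543 + sqrt(1 + 3))/(-1569 - 4328) = (1543 + sqrt(4))/(-5897) = (1543 + 2)*(-1/5897) = 1545*(-1/5897) = -1545/5897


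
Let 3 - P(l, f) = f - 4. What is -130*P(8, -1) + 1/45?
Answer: -46799/45 ≈ -1040.0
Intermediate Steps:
P(l, f) = 7 - f (P(l, f) = 3 - (f - 4) = 3 - (-4 + f) = 3 + (4 - f) = 7 - f)
-130*P(8, -1) + 1/45 = -130*(7 - 1*(-1)) + 1/45 = -130*(7 + 1) + 1/45 = -130*8 + 1/45 = -1040 + 1/45 = -46799/45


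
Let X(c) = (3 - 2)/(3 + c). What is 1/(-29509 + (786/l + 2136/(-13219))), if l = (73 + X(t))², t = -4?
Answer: -11421216/337028776759 ≈ -3.3888e-5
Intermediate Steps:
X(c) = 1/(3 + c)
l = 5184 (l = (73 + 1/(3 - 4))² = (73 + 1/(-1))² = (73 - 1)² = 72² = 5184)
1/(-29509 + (786/l + 2136/(-13219))) = 1/(-29509 + (786/5184 + 2136/(-13219))) = 1/(-29509 + (786*(1/5184) + 2136*(-1/13219))) = 1/(-29509 + (131/864 - 2136/13219)) = 1/(-29509 - 113815/11421216) = 1/(-337028776759/11421216) = -11421216/337028776759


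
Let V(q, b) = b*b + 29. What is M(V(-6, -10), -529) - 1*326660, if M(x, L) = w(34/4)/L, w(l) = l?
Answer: -345606297/1058 ≈ -3.2666e+5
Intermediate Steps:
V(q, b) = 29 + b² (V(q, b) = b² + 29 = 29 + b²)
M(x, L) = 17/(2*L) (M(x, L) = (34/4)/L = (34*(¼))/L = 17/(2*L))
M(V(-6, -10), -529) - 1*326660 = (17/2)/(-529) - 1*326660 = (17/2)*(-1/529) - 326660 = -17/1058 - 326660 = -345606297/1058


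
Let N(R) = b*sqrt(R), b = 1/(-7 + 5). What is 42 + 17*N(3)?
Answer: 42 - 17*sqrt(3)/2 ≈ 27.278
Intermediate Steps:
b = -1/2 (b = 1/(-2) = -1/2 ≈ -0.50000)
N(R) = -sqrt(R)/2
42 + 17*N(3) = 42 + 17*(-sqrt(3)/2) = 42 - 17*sqrt(3)/2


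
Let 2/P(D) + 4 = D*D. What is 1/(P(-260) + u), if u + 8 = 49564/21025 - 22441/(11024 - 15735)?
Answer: -3347650497450/2942766186683 ≈ -1.1376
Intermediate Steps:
P(D) = 2/(-4 + D²) (P(D) = 2/(-4 + D*D) = 2/(-4 + D²))
u = -87072171/99048775 (u = -8 + (49564/21025 - 22441/(11024 - 15735)) = -8 + (49564*(1/21025) - 22441/(-4711)) = -8 + (49564/21025 - 22441*(-1/4711)) = -8 + (49564/21025 + 22441/4711) = -8 + 705318029/99048775 = -87072171/99048775 ≈ -0.87908)
1/(P(-260) + u) = 1/(2/(-4 + (-260)²) - 87072171/99048775) = 1/(2/(-4 + 67600) - 87072171/99048775) = 1/(2/67596 - 87072171/99048775) = 1/(2*(1/67596) - 87072171/99048775) = 1/(1/33798 - 87072171/99048775) = 1/(-2942766186683/3347650497450) = -3347650497450/2942766186683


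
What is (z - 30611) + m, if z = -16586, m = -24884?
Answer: -72081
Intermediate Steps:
(z - 30611) + m = (-16586 - 30611) - 24884 = -47197 - 24884 = -72081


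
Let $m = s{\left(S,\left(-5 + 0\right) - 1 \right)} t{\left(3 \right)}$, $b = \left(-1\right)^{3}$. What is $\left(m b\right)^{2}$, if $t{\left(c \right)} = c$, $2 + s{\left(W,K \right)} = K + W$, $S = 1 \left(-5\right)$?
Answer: $1521$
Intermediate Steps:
$S = -5$
$s{\left(W,K \right)} = -2 + K + W$ ($s{\left(W,K \right)} = -2 + \left(K + W\right) = -2 + K + W$)
$b = -1$
$m = -39$ ($m = \left(-2 + \left(\left(-5 + 0\right) - 1\right) - 5\right) 3 = \left(-2 - 6 - 5\right) 3 = \left(-13\right) 3 = -39$)
$\left(m b\right)^{2} = \left(\left(-39\right) \left(-1\right)\right)^{2} = 39^{2} = 1521$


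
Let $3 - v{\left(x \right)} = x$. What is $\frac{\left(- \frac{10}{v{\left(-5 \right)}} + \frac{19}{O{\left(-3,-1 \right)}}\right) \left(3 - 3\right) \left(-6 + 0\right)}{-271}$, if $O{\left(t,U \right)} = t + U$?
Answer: $0$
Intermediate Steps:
$v{\left(x \right)} = 3 - x$
$O{\left(t,U \right)} = U + t$
$\frac{\left(- \frac{10}{v{\left(-5 \right)}} + \frac{19}{O{\left(-3,-1 \right)}}\right) \left(3 - 3\right) \left(-6 + 0\right)}{-271} = \frac{\left(- \frac{10}{3 - -5} + \frac{19}{-1 - 3}\right) \left(3 - 3\right) \left(-6 + 0\right)}{-271} = \left(- \frac{10}{3 + 5} + \frac{19}{-4}\right) 0 \left(-6\right) \left(- \frac{1}{271}\right) = \left(- \frac{10}{8} + 19 \left(- \frac{1}{4}\right)\right) 0 \left(- \frac{1}{271}\right) = \left(\left(-10\right) \frac{1}{8} - \frac{19}{4}\right) 0 \left(- \frac{1}{271}\right) = \left(- \frac{5}{4} - \frac{19}{4}\right) 0 \left(- \frac{1}{271}\right) = \left(-6\right) 0 \left(- \frac{1}{271}\right) = 0 \left(- \frac{1}{271}\right) = 0$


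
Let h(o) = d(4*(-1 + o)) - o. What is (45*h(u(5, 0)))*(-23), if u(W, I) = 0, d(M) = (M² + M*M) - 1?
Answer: -32085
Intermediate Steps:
d(M) = -1 + 2*M² (d(M) = (M² + M²) - 1 = 2*M² - 1 = -1 + 2*M²)
h(o) = -1 - o + 2*(-4 + 4*o)² (h(o) = (-1 + 2*(4*(-1 + o))²) - o = (-1 + 2*(-4 + 4*o)²) - o = -1 - o + 2*(-4 + 4*o)²)
(45*h(u(5, 0)))*(-23) = (45*(-1 - 1*0 + 32*(-1 + 0)²))*(-23) = (45*(-1 + 0 + 32*(-1)²))*(-23) = (45*(-1 + 0 + 32*1))*(-23) = (45*(-1 + 0 + 32))*(-23) = (45*31)*(-23) = 1395*(-23) = -32085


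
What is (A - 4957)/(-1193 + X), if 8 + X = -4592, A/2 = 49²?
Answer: 155/5793 ≈ 0.026756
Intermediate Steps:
A = 4802 (A = 2*49² = 2*2401 = 4802)
X = -4600 (X = -8 - 4592 = -4600)
(A - 4957)/(-1193 + X) = (4802 - 4957)/(-1193 - 4600) = -155/(-5793) = -155*(-1/5793) = 155/5793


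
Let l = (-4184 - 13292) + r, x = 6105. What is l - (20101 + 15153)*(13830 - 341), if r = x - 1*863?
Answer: -475553440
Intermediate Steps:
r = 5242 (r = 6105 - 1*863 = 6105 - 863 = 5242)
l = -12234 (l = (-4184 - 13292) + 5242 = -17476 + 5242 = -12234)
l - (20101 + 15153)*(13830 - 341) = -12234 - (20101 + 15153)*(13830 - 341) = -12234 - 35254*13489 = -12234 - 1*475541206 = -12234 - 475541206 = -475553440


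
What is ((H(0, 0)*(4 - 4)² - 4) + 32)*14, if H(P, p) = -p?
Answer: 392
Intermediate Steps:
((H(0, 0)*(4 - 4)² - 4) + 32)*14 = (((-1*0)*(4 - 4)² - 4) + 32)*14 = ((0*0² - 4) + 32)*14 = ((0*0 - 4) + 32)*14 = ((0 - 4) + 32)*14 = (-4 + 32)*14 = 28*14 = 392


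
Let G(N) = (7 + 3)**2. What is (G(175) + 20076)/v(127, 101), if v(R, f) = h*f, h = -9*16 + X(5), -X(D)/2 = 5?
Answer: -10088/7777 ≈ -1.2972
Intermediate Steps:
G(N) = 100 (G(N) = 10**2 = 100)
X(D) = -10 (X(D) = -2*5 = -10)
h = -154 (h = -9*16 - 10 = -144 - 10 = -154)
v(R, f) = -154*f
(G(175) + 20076)/v(127, 101) = (100 + 20076)/((-154*101)) = 20176/(-15554) = 20176*(-1/15554) = -10088/7777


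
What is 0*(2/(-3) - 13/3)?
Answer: 0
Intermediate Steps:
0*(2/(-3) - 13/3) = 0*(2*(-⅓) - 13*⅓) = 0*(-⅔ - 13/3) = 0*(-5) = 0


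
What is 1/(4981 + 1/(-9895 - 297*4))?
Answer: 11083/55204422 ≈ 0.00020076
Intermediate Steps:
1/(4981 + 1/(-9895 - 297*4)) = 1/(4981 + 1/(-9895 - 1188)) = 1/(4981 + 1/(-11083)) = 1/(4981 - 1/11083) = 1/(55204422/11083) = 11083/55204422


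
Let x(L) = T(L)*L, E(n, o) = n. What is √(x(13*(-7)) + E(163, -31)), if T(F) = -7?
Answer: 20*√2 ≈ 28.284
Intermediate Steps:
x(L) = -7*L
√(x(13*(-7)) + E(163, -31)) = √(-91*(-7) + 163) = √(-7*(-91) + 163) = √(637 + 163) = √800 = 20*√2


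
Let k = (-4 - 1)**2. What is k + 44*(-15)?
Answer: -635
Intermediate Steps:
k = 25 (k = (-5)**2 = 25)
k + 44*(-15) = 25 + 44*(-15) = 25 - 660 = -635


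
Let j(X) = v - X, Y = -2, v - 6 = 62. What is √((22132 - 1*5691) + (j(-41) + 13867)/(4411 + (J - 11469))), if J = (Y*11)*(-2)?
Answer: √202184157693/3507 ≈ 128.21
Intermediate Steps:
v = 68 (v = 6 + 62 = 68)
J = 44 (J = -2*11*(-2) = -22*(-2) = 44)
j(X) = 68 - X
√((22132 - 1*5691) + (j(-41) + 13867)/(4411 + (J - 11469))) = √((22132 - 1*5691) + ((68 - 1*(-41)) + 13867)/(4411 + (44 - 11469))) = √((22132 - 5691) + ((68 + 41) + 13867)/(4411 - 11425)) = √(16441 + (109 + 13867)/(-7014)) = √(16441 + 13976*(-1/7014)) = √(16441 - 6988/3507) = √(57651599/3507) = √202184157693/3507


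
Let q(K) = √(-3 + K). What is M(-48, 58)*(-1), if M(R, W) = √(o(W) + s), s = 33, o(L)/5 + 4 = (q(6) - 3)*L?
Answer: -I*√(857 - 290*√3) ≈ -18.834*I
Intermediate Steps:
o(L) = -20 + 5*L*(-3 + √3) (o(L) = -20 + 5*((√(-3 + 6) - 3)*L) = -20 + 5*((√3 - 3)*L) = -20 + 5*((-3 + √3)*L) = -20 + 5*(L*(-3 + √3)) = -20 + 5*L*(-3 + √3))
M(R, W) = √(13 - 15*W + 5*W*√3) (M(R, W) = √((-20 - 15*W + 5*W*√3) + 33) = √(13 - 15*W + 5*W*√3))
M(-48, 58)*(-1) = √(13 - 15*58 + 5*58*√3)*(-1) = √(13 - 870 + 290*√3)*(-1) = √(-857 + 290*√3)*(-1) = -√(-857 + 290*√3)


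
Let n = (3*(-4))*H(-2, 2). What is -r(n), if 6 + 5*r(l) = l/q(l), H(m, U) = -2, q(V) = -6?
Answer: 2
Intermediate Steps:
n = 24 (n = (3*(-4))*(-2) = -12*(-2) = 24)
r(l) = -6/5 - l/30 (r(l) = -6/5 + (l/(-6))/5 = -6/5 + (l*(-⅙))/5 = -6/5 + (-l/6)/5 = -6/5 - l/30)
-r(n) = -(-6/5 - 1/30*24) = -(-6/5 - ⅘) = -1*(-2) = 2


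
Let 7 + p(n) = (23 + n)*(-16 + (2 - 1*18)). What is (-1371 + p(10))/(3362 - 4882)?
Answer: 1217/760 ≈ 1.6013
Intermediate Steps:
p(n) = -743 - 32*n (p(n) = -7 + (23 + n)*(-16 + (2 - 1*18)) = -7 + (23 + n)*(-16 + (2 - 18)) = -7 + (23 + n)*(-16 - 16) = -7 + (23 + n)*(-32) = -7 + (-736 - 32*n) = -743 - 32*n)
(-1371 + p(10))/(3362 - 4882) = (-1371 + (-743 - 32*10))/(3362 - 4882) = (-1371 + (-743 - 320))/(-1520) = (-1371 - 1063)*(-1/1520) = -2434*(-1/1520) = 1217/760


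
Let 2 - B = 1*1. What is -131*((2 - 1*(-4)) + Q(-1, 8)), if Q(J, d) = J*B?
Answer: -655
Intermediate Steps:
B = 1 (B = 2 - 1 = 1)
Q(J, d) = J (Q(J, d) = J*1 = J)
-131*((2 - 1*(-4)) + Q(-1, 8)) = -131*((2 - 1*(-4)) - 1) = -131*((2 + 4) - 1) = -131*(6 - 1) = -131*5 = -1*655 = -655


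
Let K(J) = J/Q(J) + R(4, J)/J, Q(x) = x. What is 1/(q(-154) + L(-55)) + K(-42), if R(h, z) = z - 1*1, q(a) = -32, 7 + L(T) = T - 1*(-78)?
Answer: 659/336 ≈ 1.9613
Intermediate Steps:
L(T) = 71 + T (L(T) = -7 + (T - 1*(-78)) = -7 + (T + 78) = -7 + (78 + T) = 71 + T)
R(h, z) = -1 + z (R(h, z) = z - 1 = -1 + z)
K(J) = 1 + (-1 + J)/J (K(J) = J/J + (-1 + J)/J = 1 + (-1 + J)/J)
1/(q(-154) + L(-55)) + K(-42) = 1/(-32 + (71 - 55)) + (2 - 1/(-42)) = 1/(-32 + 16) + (2 - 1*(-1/42)) = 1/(-16) + (2 + 1/42) = -1/16 + 85/42 = 659/336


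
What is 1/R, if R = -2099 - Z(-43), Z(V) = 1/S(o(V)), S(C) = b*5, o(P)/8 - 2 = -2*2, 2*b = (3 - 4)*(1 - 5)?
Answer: -10/20991 ≈ -0.00047639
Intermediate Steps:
b = 2 (b = ((3 - 4)*(1 - 5))/2 = (-1*(-4))/2 = (1/2)*4 = 2)
o(P) = -16 (o(P) = 16 + 8*(-2*2) = 16 + 8*(-4) = 16 - 32 = -16)
S(C) = 10 (S(C) = 2*5 = 10)
Z(V) = 1/10
R = -20991/10 (R = -2099 - 1*1/10 = -2099 - 1/10 = -20991/10 ≈ -2099.1)
1/R = 1/(-20991/10) = -10/20991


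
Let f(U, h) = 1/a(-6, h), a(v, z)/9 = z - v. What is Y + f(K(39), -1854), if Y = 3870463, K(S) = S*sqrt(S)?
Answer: 64373540615/16632 ≈ 3.8705e+6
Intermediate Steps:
K(S) = S**(3/2)
a(v, z) = -9*v + 9*z (a(v, z) = 9*(z - v) = -9*v + 9*z)
f(U, h) = 1/(54 + 9*h) (f(U, h) = 1/(-9*(-6) + 9*h) = 1/(54 + 9*h))
Y + f(K(39), -1854) = 3870463 + 1/(9*(6 - 1854)) = 3870463 + (1/9)/(-1848) = 3870463 + (1/9)*(-1/1848) = 3870463 - 1/16632 = 64373540615/16632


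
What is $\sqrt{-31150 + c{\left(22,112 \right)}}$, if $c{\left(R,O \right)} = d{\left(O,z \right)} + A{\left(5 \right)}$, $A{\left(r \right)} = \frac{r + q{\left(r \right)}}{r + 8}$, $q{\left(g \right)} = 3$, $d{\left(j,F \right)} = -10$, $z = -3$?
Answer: $\frac{12 i \sqrt{36569}}{13} \approx 176.52 i$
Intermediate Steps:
$A{\left(r \right)} = \frac{3 + r}{8 + r}$ ($A{\left(r \right)} = \frac{r + 3}{r + 8} = \frac{3 + r}{8 + r}$)
$c{\left(R,O \right)} = - \frac{122}{13}$ ($c{\left(R,O \right)} = -10 + \frac{3 + 5}{8 + 5} = -10 + \frac{1}{13} \cdot 8 = -10 + \frac{8}{13} = - \frac{122}{13}$)
$\sqrt{-31150 + c{\left(22,112 \right)}} = \sqrt{-31150 - \frac{122}{13}} = \sqrt{- \frac{405072}{13}} = \frac{12 i \sqrt{36569}}{13}$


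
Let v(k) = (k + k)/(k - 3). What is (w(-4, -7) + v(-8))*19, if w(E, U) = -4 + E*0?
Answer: -532/11 ≈ -48.364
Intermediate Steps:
w(E, U) = -4 (w(E, U) = -4 + 0 = -4)
v(k) = 2*k/(-3 + k) (v(k) = (2*k)/(-3 + k) = 2*k/(-3 + k))
(w(-4, -7) + v(-8))*19 = (-4 + 2*(-8)/(-3 - 8))*19 = (-4 + 2*(-8)/(-11))*19 = (-4 + 2*(-8)*(-1/11))*19 = (-4 + 16/11)*19 = -28/11*19 = -532/11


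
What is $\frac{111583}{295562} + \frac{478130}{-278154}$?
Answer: $- \frac{3243523567}{2417992722} \approx -1.3414$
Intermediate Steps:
$\frac{111583}{295562} + \frac{478130}{-278154} = 111583 \cdot \frac{1}{295562} + 478130 \left(- \frac{1}{278154}\right) = \frac{111583}{295562} - \frac{239065}{139077} = - \frac{3243523567}{2417992722}$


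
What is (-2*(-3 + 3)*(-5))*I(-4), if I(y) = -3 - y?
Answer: 0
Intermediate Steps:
(-2*(-3 + 3)*(-5))*I(-4) = (-2*(-3 + 3)*(-5))*(-3 - 1*(-4)) = (-2*0*(-5))*(-3 + 4) = (0*(-5))*1 = 0*1 = 0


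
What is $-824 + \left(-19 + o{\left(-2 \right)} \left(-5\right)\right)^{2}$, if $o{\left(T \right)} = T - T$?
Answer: $-463$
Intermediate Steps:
$o{\left(T \right)} = 0$
$-824 + \left(-19 + o{\left(-2 \right)} \left(-5\right)\right)^{2} = -824 + \left(-19 + 0 \left(-5\right)\right)^{2} = -824 + \left(-19 + 0\right)^{2} = -824 + \left(-19\right)^{2} = -824 + 361 = -463$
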